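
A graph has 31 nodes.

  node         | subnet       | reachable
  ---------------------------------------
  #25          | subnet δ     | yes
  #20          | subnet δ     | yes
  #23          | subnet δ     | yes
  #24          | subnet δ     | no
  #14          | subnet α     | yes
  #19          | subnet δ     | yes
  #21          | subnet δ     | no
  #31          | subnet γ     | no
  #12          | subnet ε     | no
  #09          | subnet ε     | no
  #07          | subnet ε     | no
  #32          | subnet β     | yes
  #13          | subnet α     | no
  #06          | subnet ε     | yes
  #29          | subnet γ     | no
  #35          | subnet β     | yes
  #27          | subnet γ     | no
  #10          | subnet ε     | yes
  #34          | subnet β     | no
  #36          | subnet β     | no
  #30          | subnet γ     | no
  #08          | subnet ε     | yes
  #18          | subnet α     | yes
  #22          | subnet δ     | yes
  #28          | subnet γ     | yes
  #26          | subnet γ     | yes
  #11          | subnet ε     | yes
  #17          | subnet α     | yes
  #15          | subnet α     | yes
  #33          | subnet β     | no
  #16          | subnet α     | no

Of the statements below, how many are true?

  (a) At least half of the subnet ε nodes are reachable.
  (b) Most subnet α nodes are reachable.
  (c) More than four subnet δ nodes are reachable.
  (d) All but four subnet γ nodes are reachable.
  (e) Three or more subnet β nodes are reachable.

(a) subnet ε: |A| = 7, |A ∩ B| = 4; needs |A ∩ B| ≥ |A ∖ B| — true.
(b) subnet α: |A| = 6, |A ∩ B| = 4; needs |A ∩ B| > |A ∖ B| — true.
(c) subnet δ: |A| = 7, |A ∩ B| = 5; needs |A ∩ B| > 4 — true.
(d) subnet γ: |A| = 6, |A ∩ B| = 2; needs |A ∖ B| = 4 — true.
(e) subnet β: |A| = 5, |A ∩ B| = 2; needs |A ∩ B| ≥ 3 — false.

4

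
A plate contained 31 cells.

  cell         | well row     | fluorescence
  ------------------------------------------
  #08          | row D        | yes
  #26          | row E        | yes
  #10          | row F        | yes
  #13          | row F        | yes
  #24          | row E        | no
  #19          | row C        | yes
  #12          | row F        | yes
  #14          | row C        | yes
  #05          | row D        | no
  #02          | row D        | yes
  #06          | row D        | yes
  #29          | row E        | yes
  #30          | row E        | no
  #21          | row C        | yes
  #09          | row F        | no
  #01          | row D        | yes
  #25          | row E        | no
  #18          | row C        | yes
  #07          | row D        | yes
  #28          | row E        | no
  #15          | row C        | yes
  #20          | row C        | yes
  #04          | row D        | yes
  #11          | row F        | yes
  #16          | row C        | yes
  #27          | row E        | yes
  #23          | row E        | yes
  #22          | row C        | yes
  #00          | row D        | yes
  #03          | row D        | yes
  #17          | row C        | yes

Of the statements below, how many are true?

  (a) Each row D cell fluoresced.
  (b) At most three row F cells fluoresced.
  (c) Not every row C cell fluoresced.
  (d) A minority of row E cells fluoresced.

(a) row D: |A| = 9, |A ∩ B| = 8; needs A ⊆ B, i.e. every element of A is in B (|A ∖ B| = 0) — false.
(b) row F: |A| = 5, |A ∩ B| = 4; needs |A ∩ B| ≤ 3 — false.
(c) row C: |A| = 9, |A ∩ B| = 9; needs A ⊄ B (|A ∖ B| ≥ 1) — false.
(d) row E: |A| = 8, |A ∩ B| = 4; needs |A ∩ B| < |A ∖ B| — false.

0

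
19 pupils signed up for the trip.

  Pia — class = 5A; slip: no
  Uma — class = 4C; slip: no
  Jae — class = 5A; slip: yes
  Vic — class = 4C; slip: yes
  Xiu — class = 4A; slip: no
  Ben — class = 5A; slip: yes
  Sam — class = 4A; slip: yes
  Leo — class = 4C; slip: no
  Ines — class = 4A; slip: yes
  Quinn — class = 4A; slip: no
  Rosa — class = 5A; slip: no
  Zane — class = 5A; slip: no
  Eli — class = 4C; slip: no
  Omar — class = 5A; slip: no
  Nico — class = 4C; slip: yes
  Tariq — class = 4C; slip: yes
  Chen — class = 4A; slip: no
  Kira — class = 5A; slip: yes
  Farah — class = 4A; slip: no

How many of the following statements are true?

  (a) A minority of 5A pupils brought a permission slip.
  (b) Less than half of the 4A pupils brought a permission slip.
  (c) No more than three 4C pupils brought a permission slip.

(a) 5A: |A| = 7, |A ∩ B| = 3; needs |A ∩ B| < |A ∖ B| — true.
(b) 4A: |A| = 6, |A ∩ B| = 2; needs |A ∩ B| < |A ∖ B| — true.
(c) 4C: |A| = 6, |A ∩ B| = 3; needs |A ∩ B| ≤ 3 — true.

3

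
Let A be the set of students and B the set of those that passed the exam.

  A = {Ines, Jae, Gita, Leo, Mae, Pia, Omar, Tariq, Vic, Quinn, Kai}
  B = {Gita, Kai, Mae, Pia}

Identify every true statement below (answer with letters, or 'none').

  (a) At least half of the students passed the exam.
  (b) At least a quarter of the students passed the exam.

(b)

|A| = 11, |A ∩ B| = 4, |A ∖ B| = 7.
(a) |A ∩ B| ≥ |A ∖ B|: fails.
(b) |A ∩ B| / |A| ≥ 1/4: holds.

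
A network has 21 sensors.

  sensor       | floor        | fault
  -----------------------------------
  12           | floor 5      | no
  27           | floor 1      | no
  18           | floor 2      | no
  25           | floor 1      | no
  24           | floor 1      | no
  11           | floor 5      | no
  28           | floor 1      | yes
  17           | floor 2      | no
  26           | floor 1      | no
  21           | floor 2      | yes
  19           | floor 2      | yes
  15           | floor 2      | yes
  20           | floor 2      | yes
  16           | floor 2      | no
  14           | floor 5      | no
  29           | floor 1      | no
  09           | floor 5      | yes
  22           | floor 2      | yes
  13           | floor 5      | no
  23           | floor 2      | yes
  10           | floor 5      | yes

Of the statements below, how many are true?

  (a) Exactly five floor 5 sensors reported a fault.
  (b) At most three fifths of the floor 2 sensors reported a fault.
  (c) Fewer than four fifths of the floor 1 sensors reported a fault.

(a) floor 5: |A| = 6, |A ∩ B| = 2; needs |A ∩ B| = 5 — false.
(b) floor 2: |A| = 9, |A ∩ B| = 6; needs |A ∩ B| / |A| ≤ 3/5 — false.
(c) floor 1: |A| = 6, |A ∩ B| = 1; needs |A ∩ B| / |A| < 4/5 — true.

1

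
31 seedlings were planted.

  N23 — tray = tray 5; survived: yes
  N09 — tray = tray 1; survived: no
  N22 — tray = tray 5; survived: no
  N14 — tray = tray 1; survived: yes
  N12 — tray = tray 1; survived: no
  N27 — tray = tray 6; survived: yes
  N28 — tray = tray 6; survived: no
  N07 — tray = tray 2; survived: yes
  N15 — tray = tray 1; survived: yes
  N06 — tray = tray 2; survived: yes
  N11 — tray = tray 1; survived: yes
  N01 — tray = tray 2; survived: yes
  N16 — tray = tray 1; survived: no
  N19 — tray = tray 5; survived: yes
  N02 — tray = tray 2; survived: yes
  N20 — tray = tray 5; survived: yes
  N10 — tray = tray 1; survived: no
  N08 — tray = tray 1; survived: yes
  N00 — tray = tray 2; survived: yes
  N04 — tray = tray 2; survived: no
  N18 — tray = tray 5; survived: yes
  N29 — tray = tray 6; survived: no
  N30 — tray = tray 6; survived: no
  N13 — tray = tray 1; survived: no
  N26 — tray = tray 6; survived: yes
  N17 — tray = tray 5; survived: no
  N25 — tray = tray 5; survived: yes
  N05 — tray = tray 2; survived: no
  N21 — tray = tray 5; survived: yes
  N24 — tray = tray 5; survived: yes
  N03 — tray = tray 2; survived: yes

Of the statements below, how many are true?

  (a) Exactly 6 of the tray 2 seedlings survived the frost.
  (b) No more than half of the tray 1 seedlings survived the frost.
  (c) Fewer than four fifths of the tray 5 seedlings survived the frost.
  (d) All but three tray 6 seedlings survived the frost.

(a) tray 2: |A| = 8, |A ∩ B| = 6; needs |A ∩ B| = 6 — true.
(b) tray 1: |A| = 9, |A ∩ B| = 4; needs |A ∩ B| ≤ |A ∖ B| — true.
(c) tray 5: |A| = 9, |A ∩ B| = 7; needs |A ∩ B| / |A| < 4/5 — true.
(d) tray 6: |A| = 5, |A ∩ B| = 2; needs |A ∖ B| = 3 — true.

4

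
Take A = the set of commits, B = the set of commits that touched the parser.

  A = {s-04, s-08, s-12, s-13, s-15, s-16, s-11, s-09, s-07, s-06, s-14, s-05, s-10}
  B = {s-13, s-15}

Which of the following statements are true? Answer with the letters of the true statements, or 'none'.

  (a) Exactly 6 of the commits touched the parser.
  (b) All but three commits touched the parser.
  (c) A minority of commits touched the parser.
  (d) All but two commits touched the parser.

|A| = 13, |A ∩ B| = 2, |A ∖ B| = 11.
(a) |A ∩ B| = 6: fails.
(b) |A ∖ B| = 3: fails.
(c) |A ∩ B| < |A ∖ B|: holds.
(d) |A ∖ B| = 2: fails.

(c)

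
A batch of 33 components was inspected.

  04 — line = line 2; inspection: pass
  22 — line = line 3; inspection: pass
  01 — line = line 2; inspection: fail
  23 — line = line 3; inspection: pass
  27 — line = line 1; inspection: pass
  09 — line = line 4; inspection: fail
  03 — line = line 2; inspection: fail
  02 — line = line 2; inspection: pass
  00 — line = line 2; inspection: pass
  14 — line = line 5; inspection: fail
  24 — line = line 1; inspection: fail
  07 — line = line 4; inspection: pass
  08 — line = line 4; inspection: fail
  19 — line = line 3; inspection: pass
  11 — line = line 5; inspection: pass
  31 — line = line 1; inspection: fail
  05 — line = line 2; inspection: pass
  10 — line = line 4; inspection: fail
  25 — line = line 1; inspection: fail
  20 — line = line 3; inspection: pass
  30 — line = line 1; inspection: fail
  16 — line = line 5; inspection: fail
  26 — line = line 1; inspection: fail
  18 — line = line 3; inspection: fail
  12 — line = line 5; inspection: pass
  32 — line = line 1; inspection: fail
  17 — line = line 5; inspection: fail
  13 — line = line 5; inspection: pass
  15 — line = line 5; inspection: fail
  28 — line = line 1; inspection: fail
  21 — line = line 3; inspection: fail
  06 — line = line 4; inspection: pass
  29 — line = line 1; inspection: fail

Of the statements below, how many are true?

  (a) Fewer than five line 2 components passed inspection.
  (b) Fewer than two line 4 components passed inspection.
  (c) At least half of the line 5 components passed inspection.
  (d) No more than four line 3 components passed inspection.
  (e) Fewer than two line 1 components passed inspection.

(a) line 2: |A| = 6, |A ∩ B| = 4; needs |A ∩ B| < 5 — true.
(b) line 4: |A| = 5, |A ∩ B| = 2; needs |A ∩ B| < 2 — false.
(c) line 5: |A| = 7, |A ∩ B| = 3; needs |A ∩ B| ≥ |A ∖ B| — false.
(d) line 3: |A| = 6, |A ∩ B| = 4; needs |A ∩ B| ≤ 4 — true.
(e) line 1: |A| = 9, |A ∩ B| = 1; needs |A ∩ B| < 2 — true.

3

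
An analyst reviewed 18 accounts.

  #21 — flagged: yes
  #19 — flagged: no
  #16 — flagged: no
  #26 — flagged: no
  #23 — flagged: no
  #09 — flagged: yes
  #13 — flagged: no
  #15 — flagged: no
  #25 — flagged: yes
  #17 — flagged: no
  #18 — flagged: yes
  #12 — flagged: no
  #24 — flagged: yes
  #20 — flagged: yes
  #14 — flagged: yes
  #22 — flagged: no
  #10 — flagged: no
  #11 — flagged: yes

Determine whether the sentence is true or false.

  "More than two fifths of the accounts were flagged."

True

The determiner here denotes the relation: |A ∩ B| / |A| > 2/5.
|A| = 18, |A ∩ B| = 8, |A ∖ B| = 10.
|A ∩ B|/|A| = 8/18, so the statement is true.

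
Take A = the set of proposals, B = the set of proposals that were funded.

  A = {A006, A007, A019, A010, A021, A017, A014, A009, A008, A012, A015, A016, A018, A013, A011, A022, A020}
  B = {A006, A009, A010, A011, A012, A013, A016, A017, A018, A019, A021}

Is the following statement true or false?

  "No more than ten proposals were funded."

'No more than ten proposals were funded' holds iff |A ∩ B| ≤ 10.
|A| = 17, |A ∩ B| = 11, |A ∖ B| = 6.
|A ∩ B| = 11, so the statement is false.

False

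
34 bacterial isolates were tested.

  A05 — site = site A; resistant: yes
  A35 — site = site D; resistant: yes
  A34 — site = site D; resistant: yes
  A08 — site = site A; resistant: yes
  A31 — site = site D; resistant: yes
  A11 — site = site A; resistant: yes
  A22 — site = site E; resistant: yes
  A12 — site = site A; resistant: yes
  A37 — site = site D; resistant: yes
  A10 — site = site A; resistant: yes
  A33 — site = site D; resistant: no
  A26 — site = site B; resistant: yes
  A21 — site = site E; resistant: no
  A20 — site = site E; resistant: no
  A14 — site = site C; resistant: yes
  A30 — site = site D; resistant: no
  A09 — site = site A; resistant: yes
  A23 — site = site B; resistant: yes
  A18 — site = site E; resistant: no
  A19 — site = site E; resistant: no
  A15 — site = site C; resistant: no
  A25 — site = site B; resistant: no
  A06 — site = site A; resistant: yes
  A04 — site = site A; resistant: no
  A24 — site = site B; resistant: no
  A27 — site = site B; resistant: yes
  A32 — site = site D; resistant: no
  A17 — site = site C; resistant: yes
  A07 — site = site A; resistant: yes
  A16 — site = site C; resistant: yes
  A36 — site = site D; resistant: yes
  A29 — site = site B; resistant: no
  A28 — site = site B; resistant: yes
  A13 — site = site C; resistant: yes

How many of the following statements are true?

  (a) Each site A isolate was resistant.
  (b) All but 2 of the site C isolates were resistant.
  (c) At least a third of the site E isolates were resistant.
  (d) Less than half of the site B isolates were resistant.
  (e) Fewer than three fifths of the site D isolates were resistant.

(a) site A: |A| = 9, |A ∩ B| = 8; needs A ⊆ B, i.e. every element of A is in B (|A ∖ B| = 0) — false.
(b) site C: |A| = 5, |A ∩ B| = 4; needs |A ∖ B| = 2 — false.
(c) site E: |A| = 5, |A ∩ B| = 1; needs |A ∩ B| / |A| ≥ 1/3 — false.
(d) site B: |A| = 7, |A ∩ B| = 4; needs |A ∩ B| < |A ∖ B| — false.
(e) site D: |A| = 8, |A ∩ B| = 5; needs |A ∩ B| / |A| < 3/5 — false.

0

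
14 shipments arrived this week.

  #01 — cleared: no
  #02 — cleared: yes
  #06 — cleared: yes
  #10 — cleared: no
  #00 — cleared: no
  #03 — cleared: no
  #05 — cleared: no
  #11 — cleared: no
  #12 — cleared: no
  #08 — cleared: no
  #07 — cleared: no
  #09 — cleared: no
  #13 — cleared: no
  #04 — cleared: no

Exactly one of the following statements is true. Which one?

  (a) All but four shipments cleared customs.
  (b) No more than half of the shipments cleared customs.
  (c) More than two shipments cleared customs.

|A| = 14, |A ∩ B| = 2, |A ∖ B| = 12.
(a) requires |A ∖ B| = 4: false.
(b) requires |A ∩ B| ≤ |A ∖ B|: true.
(c) requires |A ∩ B| > 2: false.

(b)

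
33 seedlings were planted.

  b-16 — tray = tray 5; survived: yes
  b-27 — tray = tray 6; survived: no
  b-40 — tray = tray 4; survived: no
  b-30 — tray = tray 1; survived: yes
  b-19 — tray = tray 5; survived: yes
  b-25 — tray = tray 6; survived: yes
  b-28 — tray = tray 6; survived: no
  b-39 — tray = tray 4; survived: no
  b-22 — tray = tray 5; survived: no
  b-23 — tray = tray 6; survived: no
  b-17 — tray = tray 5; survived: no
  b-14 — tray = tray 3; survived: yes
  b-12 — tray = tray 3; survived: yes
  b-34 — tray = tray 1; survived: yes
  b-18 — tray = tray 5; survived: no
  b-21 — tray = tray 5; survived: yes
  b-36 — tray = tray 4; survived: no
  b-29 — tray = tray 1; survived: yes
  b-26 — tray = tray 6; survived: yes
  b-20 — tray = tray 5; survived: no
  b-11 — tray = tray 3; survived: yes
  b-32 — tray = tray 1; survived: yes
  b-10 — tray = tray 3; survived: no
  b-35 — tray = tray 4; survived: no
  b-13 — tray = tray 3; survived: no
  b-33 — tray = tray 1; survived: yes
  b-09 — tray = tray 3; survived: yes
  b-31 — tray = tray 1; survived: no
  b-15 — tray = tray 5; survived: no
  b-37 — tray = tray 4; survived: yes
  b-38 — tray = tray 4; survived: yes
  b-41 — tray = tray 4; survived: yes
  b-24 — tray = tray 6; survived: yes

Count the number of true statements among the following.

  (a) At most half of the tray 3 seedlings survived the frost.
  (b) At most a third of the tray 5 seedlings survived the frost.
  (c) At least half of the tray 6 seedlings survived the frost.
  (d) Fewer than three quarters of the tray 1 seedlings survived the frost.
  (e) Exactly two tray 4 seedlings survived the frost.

(a) tray 3: |A| = 6, |A ∩ B| = 4; needs |A ∩ B| ≤ |A ∖ B| — false.
(b) tray 5: |A| = 8, |A ∩ B| = 3; needs |A ∩ B| / |A| ≤ 1/3 — false.
(c) tray 6: |A| = 6, |A ∩ B| = 3; needs |A ∩ B| ≥ |A ∖ B| — true.
(d) tray 1: |A| = 6, |A ∩ B| = 5; needs |A ∩ B| / |A| < 3/4 — false.
(e) tray 4: |A| = 7, |A ∩ B| = 3; needs |A ∩ B| = 2 — false.

1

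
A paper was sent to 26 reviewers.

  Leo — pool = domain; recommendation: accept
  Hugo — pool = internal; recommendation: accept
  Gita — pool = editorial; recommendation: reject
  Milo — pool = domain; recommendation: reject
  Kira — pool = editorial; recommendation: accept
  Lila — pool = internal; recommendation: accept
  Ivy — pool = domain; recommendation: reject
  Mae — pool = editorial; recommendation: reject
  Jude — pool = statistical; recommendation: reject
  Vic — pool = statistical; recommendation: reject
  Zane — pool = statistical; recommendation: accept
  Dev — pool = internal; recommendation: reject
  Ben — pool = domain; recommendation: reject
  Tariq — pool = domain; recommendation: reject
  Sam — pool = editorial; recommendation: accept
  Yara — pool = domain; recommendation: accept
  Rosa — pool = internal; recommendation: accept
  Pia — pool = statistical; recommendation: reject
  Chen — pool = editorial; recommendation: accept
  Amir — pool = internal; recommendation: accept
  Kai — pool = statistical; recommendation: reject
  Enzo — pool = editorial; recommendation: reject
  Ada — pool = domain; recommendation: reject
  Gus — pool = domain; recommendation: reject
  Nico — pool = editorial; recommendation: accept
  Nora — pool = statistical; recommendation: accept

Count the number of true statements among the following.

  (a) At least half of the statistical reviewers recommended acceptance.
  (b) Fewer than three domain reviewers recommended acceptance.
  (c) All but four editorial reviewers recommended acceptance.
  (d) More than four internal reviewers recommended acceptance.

(a) statistical: |A| = 6, |A ∩ B| = 2; needs |A ∩ B| ≥ |A ∖ B| — false.
(b) domain: |A| = 8, |A ∩ B| = 2; needs |A ∩ B| < 3 — true.
(c) editorial: |A| = 7, |A ∩ B| = 4; needs |A ∖ B| = 4 — false.
(d) internal: |A| = 5, |A ∩ B| = 4; needs |A ∩ B| > 4 — false.

1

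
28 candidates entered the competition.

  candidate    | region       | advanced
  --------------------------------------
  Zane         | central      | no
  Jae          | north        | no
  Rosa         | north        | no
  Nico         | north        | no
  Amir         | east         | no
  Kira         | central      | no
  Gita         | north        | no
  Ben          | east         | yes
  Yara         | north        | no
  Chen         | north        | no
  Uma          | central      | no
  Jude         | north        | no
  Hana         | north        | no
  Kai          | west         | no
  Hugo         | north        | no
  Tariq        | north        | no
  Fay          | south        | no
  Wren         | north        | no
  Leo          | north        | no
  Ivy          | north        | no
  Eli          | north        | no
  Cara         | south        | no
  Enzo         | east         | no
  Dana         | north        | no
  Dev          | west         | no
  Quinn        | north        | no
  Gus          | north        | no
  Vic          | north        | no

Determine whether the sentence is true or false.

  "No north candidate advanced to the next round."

True

The determiner here denotes the relation: A ∩ B = ∅ (|A ∩ B| = 0).
|A| = 18, |A ∩ B| = 0, |A ∖ B| = 18.
So the statement is true.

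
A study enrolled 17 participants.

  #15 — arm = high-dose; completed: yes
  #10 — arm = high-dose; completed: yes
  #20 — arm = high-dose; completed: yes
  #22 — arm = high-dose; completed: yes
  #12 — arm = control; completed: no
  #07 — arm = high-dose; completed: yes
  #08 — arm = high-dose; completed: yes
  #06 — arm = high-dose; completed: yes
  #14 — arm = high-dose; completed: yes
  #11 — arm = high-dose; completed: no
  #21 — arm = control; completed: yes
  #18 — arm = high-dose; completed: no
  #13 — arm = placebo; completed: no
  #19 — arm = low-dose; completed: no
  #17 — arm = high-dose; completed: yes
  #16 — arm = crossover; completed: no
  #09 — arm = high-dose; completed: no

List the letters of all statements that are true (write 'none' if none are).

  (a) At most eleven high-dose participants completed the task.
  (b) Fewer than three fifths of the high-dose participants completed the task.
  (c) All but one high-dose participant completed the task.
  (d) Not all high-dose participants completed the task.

(a), (d)

|A| = 12, |A ∩ B| = 9, |A ∖ B| = 3.
(a) |A ∩ B| ≤ 11: holds.
(b) |A ∩ B| / |A| < 3/5: fails.
(c) |A ∖ B| = 1: fails.
(d) A ⊄ B (|A ∖ B| ≥ 1): holds.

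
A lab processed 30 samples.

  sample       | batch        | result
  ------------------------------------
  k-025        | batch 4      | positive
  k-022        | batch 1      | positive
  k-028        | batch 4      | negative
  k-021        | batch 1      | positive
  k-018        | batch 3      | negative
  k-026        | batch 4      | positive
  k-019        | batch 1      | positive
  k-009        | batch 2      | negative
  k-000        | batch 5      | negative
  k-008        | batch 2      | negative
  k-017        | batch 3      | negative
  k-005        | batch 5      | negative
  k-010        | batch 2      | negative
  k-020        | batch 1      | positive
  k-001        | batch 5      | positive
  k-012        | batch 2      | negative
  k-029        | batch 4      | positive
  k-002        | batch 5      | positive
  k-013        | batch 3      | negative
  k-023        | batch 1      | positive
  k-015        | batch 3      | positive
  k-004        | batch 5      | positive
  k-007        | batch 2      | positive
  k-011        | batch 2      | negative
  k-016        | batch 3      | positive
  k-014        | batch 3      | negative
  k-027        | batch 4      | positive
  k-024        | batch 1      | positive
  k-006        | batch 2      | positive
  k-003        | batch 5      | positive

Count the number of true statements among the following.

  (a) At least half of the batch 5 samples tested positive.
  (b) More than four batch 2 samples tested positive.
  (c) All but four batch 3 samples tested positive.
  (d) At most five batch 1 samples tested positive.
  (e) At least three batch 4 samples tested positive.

3

(a) batch 5: |A| = 6, |A ∩ B| = 4; needs |A ∩ B| ≥ |A ∖ B| — true.
(b) batch 2: |A| = 7, |A ∩ B| = 2; needs |A ∩ B| > 4 — false.
(c) batch 3: |A| = 6, |A ∩ B| = 2; needs |A ∖ B| = 4 — true.
(d) batch 1: |A| = 6, |A ∩ B| = 6; needs |A ∩ B| ≤ 5 — false.
(e) batch 4: |A| = 5, |A ∩ B| = 4; needs |A ∩ B| ≥ 3 — true.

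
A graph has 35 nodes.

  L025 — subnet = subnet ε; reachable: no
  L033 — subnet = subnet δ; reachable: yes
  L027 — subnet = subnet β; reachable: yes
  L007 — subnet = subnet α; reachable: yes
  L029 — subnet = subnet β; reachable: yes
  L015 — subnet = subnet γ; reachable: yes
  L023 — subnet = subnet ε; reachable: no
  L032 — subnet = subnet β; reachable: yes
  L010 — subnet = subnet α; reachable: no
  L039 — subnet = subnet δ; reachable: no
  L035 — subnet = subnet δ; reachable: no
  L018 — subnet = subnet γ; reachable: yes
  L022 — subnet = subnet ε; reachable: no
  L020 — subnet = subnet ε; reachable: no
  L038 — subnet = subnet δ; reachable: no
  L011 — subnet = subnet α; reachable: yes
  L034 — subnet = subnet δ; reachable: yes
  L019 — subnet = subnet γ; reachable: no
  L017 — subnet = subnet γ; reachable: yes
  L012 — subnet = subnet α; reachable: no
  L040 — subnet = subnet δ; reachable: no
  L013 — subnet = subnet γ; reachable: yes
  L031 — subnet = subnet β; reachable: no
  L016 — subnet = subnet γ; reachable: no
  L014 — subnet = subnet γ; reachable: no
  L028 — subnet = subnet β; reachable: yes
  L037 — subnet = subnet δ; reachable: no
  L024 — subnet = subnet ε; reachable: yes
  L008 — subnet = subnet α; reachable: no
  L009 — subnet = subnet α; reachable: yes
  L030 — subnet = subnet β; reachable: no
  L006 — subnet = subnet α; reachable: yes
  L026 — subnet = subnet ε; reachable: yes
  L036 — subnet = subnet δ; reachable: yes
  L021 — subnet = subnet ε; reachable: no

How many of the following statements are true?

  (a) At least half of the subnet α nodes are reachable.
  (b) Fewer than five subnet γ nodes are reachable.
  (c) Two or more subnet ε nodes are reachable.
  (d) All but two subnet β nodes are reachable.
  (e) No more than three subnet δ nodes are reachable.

(a) subnet α: |A| = 7, |A ∩ B| = 4; needs |A ∩ B| ≥ |A ∖ B| — true.
(b) subnet γ: |A| = 7, |A ∩ B| = 4; needs |A ∩ B| < 5 — true.
(c) subnet ε: |A| = 7, |A ∩ B| = 2; needs |A ∩ B| ≥ 2 — true.
(d) subnet β: |A| = 6, |A ∩ B| = 4; needs |A ∖ B| = 2 — true.
(e) subnet δ: |A| = 8, |A ∩ B| = 3; needs |A ∩ B| ≤ 3 — true.

5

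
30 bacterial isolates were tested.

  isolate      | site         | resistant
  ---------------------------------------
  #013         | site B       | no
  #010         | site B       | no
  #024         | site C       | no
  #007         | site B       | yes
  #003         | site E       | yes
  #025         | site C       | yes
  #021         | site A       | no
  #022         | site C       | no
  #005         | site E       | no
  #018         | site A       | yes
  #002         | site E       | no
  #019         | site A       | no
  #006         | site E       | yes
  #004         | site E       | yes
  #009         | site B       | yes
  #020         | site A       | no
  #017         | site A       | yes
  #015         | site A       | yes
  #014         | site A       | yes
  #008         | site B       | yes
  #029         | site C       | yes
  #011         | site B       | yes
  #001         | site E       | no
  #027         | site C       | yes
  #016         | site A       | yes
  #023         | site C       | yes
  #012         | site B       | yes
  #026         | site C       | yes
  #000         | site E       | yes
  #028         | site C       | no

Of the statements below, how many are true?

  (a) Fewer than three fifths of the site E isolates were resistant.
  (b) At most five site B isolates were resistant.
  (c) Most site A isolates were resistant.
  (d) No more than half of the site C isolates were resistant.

(a) site E: |A| = 7, |A ∩ B| = 4; needs |A ∩ B| / |A| < 3/5 — true.
(b) site B: |A| = 7, |A ∩ B| = 5; needs |A ∩ B| ≤ 5 — true.
(c) site A: |A| = 8, |A ∩ B| = 5; needs |A ∩ B| > |A ∖ B| — true.
(d) site C: |A| = 8, |A ∩ B| = 5; needs |A ∩ B| ≤ |A ∖ B| — false.

3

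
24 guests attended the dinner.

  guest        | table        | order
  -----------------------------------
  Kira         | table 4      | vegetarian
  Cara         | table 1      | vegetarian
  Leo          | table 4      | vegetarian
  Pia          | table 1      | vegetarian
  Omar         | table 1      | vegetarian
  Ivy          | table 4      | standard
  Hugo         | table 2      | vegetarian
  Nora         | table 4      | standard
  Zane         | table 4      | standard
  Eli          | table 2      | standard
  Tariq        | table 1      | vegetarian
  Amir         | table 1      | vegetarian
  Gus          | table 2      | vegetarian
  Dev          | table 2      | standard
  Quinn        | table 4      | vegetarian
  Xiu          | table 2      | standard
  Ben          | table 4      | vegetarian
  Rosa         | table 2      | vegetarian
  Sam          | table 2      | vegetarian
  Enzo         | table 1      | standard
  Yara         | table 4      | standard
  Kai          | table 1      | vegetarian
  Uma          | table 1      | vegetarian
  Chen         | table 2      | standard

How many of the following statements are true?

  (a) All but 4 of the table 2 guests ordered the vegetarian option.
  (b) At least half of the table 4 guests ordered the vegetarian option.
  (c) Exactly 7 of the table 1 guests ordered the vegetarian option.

(a) table 2: |A| = 8, |A ∩ B| = 4; needs |A ∖ B| = 4 — true.
(b) table 4: |A| = 8, |A ∩ B| = 4; needs |A ∩ B| ≥ |A ∖ B| — true.
(c) table 1: |A| = 8, |A ∩ B| = 7; needs |A ∩ B| = 7 — true.

3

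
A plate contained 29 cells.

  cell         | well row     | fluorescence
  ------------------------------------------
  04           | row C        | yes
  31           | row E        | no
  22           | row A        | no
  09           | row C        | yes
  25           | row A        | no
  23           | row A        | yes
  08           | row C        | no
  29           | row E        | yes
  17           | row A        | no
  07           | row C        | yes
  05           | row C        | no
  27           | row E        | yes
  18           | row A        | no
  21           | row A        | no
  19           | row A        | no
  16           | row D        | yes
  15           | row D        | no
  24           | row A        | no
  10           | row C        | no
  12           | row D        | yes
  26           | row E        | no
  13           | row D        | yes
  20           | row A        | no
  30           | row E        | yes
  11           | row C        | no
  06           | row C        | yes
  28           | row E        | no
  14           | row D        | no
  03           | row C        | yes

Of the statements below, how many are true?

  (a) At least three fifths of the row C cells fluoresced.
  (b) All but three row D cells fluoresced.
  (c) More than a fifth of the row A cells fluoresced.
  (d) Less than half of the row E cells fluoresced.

0

(a) row C: |A| = 9, |A ∩ B| = 5; needs |A ∩ B| / |A| ≥ 3/5 — false.
(b) row D: |A| = 5, |A ∩ B| = 3; needs |A ∖ B| = 3 — false.
(c) row A: |A| = 9, |A ∩ B| = 1; needs |A ∩ B| / |A| > 1/5 — false.
(d) row E: |A| = 6, |A ∩ B| = 3; needs |A ∩ B| < |A ∖ B| — false.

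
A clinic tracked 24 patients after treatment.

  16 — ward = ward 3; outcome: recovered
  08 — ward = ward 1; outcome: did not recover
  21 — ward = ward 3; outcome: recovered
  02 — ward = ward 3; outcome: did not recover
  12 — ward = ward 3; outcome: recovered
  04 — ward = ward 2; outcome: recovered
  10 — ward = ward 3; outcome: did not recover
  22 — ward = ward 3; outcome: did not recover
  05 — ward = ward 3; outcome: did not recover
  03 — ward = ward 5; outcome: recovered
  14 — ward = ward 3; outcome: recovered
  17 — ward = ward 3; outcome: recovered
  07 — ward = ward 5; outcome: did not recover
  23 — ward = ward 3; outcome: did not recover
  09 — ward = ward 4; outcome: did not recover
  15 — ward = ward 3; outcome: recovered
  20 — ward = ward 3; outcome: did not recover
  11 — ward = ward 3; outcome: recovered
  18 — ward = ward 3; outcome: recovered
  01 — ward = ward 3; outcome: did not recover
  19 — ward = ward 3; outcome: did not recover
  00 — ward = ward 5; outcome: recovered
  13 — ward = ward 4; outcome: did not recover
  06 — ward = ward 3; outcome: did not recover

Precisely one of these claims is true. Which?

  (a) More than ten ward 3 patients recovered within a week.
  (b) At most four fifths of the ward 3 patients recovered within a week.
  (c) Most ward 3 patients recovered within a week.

(b)

|A| = 17, |A ∩ B| = 8, |A ∖ B| = 9.
(a) requires |A ∩ B| > 10: false.
(b) requires |A ∩ B| / |A| ≤ 4/5: true.
(c) requires |A ∩ B| > |A ∖ B|: false.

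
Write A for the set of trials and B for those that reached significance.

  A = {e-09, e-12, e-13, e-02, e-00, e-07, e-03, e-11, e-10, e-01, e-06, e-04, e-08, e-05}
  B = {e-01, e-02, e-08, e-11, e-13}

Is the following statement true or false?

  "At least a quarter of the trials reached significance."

'At least a quarter of the trials reached significance' holds iff |A ∩ B| / |A| ≥ 1/4.
A (the restrictor) = {e-09, e-12, e-13, e-02, e-00, e-07, e-03, e-11, e-10, e-01, e-06, e-04, e-08, e-05}, |A| = 14.
A ∩ B = {e-13, e-02, e-11, e-01, e-08}, so |A ∩ B| = 5.
A ∖ B = {e-09, e-12, e-00, e-07, e-03, e-10, e-06, e-04, e-05}, so |A ∖ B| = 9.
|A ∩ B|/|A| = 5/14, so the statement is true.

True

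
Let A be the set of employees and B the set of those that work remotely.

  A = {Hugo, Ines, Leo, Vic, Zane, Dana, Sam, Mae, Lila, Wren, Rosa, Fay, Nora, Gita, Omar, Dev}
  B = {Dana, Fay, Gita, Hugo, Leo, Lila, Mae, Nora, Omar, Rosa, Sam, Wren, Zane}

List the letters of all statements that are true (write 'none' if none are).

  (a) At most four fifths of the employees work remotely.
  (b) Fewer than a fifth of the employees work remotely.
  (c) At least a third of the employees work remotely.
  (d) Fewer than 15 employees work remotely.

(c), (d)

|A| = 16, |A ∩ B| = 13, |A ∖ B| = 3.
(a) |A ∩ B| / |A| ≤ 4/5: fails.
(b) |A ∩ B| / |A| < 1/5: fails.
(c) |A ∩ B| / |A| ≥ 1/3: holds.
(d) |A ∩ B| < 15: holds.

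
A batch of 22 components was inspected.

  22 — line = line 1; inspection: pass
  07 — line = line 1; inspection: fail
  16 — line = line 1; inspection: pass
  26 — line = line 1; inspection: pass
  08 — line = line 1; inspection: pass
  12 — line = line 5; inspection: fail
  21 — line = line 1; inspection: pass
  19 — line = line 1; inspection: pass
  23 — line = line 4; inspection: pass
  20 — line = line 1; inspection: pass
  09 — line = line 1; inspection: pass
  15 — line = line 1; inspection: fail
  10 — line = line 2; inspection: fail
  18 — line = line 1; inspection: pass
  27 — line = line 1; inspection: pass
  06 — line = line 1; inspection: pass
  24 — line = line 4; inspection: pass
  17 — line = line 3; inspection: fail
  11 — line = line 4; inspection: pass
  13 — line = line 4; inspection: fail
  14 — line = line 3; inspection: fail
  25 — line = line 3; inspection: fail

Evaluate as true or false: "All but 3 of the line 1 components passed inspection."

False

'All but 3 of the line 1 components passed inspection' holds iff |A ∖ B| = 3.
A (the restrictor) = {22, 07, 16, 26, 08, 21, 19, 20, 09, 15, 18, 27, 06}, |A| = 13.
A ∖ B = {07, 15}, so |A ∖ B| = 2.
|A ∖ B| = 2, so the statement is false.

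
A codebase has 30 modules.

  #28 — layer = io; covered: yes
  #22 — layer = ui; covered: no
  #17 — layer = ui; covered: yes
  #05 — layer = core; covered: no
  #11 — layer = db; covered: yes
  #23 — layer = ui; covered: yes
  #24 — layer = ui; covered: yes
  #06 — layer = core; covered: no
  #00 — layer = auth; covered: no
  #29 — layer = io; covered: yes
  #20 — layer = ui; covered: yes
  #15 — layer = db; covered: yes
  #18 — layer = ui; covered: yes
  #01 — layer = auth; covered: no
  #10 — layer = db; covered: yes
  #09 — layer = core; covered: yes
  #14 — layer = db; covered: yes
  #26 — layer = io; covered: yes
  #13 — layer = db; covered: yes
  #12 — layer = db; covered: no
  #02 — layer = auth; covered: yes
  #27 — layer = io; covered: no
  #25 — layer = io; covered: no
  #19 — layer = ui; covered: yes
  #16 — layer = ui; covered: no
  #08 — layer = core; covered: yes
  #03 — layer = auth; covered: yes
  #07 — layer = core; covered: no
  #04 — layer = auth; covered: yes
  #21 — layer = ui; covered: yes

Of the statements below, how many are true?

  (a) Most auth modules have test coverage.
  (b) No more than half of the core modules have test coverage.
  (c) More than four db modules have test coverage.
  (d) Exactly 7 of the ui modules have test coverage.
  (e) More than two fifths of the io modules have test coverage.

5

(a) auth: |A| = 5, |A ∩ B| = 3; needs |A ∩ B| > |A ∖ B| — true.
(b) core: |A| = 5, |A ∩ B| = 2; needs |A ∩ B| ≤ |A ∖ B| — true.
(c) db: |A| = 6, |A ∩ B| = 5; needs |A ∩ B| > 4 — true.
(d) ui: |A| = 9, |A ∩ B| = 7; needs |A ∩ B| = 7 — true.
(e) io: |A| = 5, |A ∩ B| = 3; needs |A ∩ B| / |A| > 2/5 — true.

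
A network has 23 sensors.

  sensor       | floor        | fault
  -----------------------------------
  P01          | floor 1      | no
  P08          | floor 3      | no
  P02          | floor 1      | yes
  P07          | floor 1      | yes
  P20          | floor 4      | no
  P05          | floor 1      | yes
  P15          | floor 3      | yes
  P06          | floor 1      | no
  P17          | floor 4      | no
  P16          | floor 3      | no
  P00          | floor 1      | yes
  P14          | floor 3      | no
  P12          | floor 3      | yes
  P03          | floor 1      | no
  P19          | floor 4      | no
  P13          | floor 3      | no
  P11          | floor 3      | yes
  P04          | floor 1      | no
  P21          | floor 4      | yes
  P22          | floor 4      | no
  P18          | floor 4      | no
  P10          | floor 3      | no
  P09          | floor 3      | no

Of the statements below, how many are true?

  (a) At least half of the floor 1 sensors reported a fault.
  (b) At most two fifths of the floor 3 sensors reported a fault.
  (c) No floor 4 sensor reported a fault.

2

(a) floor 1: |A| = 8, |A ∩ B| = 4; needs |A ∩ B| ≥ |A ∖ B| — true.
(b) floor 3: |A| = 9, |A ∩ B| = 3; needs |A ∩ B| / |A| ≤ 2/5 — true.
(c) floor 4: |A| = 6, |A ∩ B| = 1; needs A ∩ B = ∅ (|A ∩ B| = 0) — false.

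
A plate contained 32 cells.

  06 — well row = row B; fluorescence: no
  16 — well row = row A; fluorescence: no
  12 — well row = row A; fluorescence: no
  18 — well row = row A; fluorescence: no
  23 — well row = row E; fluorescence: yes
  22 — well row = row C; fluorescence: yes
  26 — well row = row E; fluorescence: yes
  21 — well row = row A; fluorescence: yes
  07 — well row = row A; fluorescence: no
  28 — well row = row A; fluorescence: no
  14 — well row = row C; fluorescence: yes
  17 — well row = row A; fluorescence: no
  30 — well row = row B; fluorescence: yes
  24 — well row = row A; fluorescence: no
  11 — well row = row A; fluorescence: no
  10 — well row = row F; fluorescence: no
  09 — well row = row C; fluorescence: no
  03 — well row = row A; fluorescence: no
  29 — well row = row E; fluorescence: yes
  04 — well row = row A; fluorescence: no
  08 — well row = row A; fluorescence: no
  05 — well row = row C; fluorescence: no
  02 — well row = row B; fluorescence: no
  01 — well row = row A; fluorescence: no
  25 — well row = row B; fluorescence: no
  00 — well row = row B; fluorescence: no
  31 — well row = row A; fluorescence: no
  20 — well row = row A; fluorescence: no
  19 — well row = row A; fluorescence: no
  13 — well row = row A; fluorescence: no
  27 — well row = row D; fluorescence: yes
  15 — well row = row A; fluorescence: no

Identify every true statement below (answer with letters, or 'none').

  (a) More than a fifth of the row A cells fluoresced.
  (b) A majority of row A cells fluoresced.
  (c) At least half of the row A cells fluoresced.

|A| = 18, |A ∩ B| = 1, |A ∖ B| = 17.
(a) |A ∩ B| / |A| > 1/5: fails.
(b) |A ∩ B| > |A ∖ B|: fails.
(c) |A ∩ B| ≥ |A ∖ B|: fails.

none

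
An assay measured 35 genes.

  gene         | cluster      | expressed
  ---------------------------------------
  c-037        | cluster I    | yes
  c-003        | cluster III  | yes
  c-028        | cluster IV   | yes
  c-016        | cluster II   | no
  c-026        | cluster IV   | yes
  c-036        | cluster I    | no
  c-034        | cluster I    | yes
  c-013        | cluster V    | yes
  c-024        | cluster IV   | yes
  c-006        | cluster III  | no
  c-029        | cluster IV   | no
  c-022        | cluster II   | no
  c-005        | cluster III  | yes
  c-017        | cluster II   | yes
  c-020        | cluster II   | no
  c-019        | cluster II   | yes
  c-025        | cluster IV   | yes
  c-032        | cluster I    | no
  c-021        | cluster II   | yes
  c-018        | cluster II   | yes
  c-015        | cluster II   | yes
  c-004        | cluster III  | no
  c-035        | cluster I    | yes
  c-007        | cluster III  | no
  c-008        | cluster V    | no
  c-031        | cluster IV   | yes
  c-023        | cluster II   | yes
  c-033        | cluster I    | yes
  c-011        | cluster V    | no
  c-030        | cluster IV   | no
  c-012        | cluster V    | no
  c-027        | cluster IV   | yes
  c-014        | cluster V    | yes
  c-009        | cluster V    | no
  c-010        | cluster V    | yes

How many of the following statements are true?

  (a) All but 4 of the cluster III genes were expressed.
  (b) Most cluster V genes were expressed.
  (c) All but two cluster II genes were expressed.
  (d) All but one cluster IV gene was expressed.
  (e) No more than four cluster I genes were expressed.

(a) cluster III: |A| = 5, |A ∩ B| = 2; needs |A ∖ B| = 4 — false.
(b) cluster V: |A| = 7, |A ∩ B| = 3; needs |A ∩ B| > |A ∖ B| — false.
(c) cluster II: |A| = 9, |A ∩ B| = 6; needs |A ∖ B| = 2 — false.
(d) cluster IV: |A| = 8, |A ∩ B| = 6; needs |A ∖ B| = 1 — false.
(e) cluster I: |A| = 6, |A ∩ B| = 4; needs |A ∩ B| ≤ 4 — true.

1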